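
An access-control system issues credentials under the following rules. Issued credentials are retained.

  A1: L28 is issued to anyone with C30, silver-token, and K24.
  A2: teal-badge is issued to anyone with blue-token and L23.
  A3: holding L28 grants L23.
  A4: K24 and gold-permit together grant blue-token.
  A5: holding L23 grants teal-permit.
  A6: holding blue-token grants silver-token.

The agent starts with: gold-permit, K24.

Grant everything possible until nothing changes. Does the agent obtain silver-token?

Holding K24 and gold-permit grants blue-token (A4).
Holding blue-token grants silver-token (A6).

Yes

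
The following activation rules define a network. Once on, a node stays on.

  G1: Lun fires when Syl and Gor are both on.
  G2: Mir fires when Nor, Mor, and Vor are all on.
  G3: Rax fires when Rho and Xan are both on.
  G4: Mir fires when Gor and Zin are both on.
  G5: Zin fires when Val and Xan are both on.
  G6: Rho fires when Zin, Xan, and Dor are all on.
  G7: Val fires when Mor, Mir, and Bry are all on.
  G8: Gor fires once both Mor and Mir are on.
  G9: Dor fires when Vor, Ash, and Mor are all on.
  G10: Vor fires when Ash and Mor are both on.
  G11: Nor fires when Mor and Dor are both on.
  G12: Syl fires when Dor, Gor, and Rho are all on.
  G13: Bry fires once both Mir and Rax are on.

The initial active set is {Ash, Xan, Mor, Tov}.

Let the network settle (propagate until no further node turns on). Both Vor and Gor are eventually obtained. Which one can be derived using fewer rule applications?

Vor

Vor: Ash and Mor are on, so Vor fires (G10). [1 rule application]
Gor: Ash and Mor are on, so Vor fires (G10). G9: Vor, Ash, and Mor on → Dor on. G11: Mor and Dor on → Nor on. G2: Nor, Mor, and Vor on → Mir on. G8: Mor and Mir on → Gor on. [5 rule applications]
Vor needs fewer.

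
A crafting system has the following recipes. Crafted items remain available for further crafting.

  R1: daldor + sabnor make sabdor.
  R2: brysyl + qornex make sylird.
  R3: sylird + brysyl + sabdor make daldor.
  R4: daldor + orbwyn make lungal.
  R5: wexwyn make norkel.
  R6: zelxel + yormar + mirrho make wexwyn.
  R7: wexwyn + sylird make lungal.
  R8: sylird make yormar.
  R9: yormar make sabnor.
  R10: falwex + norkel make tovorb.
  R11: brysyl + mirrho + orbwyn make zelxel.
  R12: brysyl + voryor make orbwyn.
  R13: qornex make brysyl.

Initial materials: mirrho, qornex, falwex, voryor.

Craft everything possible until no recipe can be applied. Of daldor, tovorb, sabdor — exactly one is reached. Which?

Using R13, qornex makes brysyl.
brysyl + qornex → sylird (R2).
Using R12, brysyl and voryor make orbwyn.
brysyl + mirrho + orbwyn → zelxel (R11).
Using R8, sylird makes yormar.
Using R6, zelxel, yormar, and mirrho make wexwyn.
Using R5, wexwyn makes norkel.
Using R10, falwex and norkel make tovorb.
daldor would need sylird, brysyl, and sabdor (R3), but sabdor is never obtained. sabdor would need daldor and sabnor (R1), but daldor is never obtained.

tovorb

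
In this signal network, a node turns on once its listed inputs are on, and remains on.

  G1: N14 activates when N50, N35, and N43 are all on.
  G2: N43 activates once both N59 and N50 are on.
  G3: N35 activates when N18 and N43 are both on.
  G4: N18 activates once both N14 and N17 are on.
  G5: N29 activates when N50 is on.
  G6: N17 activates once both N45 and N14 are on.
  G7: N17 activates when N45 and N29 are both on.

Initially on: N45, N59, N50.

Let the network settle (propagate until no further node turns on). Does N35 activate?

N35 would need N18 and N43 (G3), but N18 never turns on.

No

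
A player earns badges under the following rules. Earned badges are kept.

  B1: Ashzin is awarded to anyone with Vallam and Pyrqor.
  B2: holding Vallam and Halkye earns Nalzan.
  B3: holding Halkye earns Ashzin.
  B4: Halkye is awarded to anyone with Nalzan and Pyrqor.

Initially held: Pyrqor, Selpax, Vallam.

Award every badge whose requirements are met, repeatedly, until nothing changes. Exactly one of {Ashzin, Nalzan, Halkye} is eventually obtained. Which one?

With Vallam and Pyrqor, Ashzin is earned (B1).
Halkye would need Nalzan and Pyrqor (B4), but Nalzan is never earned. Nalzan would need Vallam and Halkye (B2), but Halkye is never earned.

Ashzin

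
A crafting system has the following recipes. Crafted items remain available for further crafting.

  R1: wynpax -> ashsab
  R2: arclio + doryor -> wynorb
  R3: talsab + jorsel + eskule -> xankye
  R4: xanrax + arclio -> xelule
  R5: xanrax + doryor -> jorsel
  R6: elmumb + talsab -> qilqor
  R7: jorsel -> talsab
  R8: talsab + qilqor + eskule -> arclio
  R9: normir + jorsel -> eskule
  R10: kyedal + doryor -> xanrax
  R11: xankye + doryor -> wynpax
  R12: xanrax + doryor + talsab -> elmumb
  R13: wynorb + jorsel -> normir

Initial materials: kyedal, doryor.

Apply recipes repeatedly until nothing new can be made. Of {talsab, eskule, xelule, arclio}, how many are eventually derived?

Using R10, kyedal and doryor make xanrax.
xanrax + doryor -> jorsel (R5).
Using R7, jorsel makes talsab.
talsab: reached.
eskule would need normir and jorsel (R9), but normir is never obtained.
xelule would need xanrax and arclio (R4), but arclio is never obtained.
arclio would need talsab, qilqor, and eskule (R8), but eskule is never obtained.
Reached: talsab — 1 of the 4.

1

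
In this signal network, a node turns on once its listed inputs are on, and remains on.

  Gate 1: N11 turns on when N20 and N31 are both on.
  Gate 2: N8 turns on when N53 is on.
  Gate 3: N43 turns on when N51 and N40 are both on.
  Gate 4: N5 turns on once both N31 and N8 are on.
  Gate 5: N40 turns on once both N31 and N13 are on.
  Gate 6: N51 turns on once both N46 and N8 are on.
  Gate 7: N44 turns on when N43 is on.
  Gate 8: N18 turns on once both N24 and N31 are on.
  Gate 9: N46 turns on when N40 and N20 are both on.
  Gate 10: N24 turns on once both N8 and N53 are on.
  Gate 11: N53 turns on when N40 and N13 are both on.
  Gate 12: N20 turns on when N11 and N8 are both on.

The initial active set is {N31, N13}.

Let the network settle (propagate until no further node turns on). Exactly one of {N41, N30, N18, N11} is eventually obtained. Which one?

N18

Gate 5: N31 and N13 on → N40 on.
Gate 11: N40 and N13 on → N53 on.
Gate 2: N53 on → N8 on.
Gate 10: N8 and N53 on → N24 on.
N24 and N31 are on, so N18 turns on (Gate 8).
N11 would need N20 and N31 (Gate 1), but N20 never turns on. No rule produces N30, and it is not given. No rule produces N41, and it is not given.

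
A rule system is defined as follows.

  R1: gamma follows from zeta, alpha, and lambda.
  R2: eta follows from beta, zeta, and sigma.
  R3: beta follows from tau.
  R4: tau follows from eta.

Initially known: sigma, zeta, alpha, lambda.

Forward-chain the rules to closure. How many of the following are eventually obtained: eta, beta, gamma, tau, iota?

1

From zeta, alpha, and lambda, R1 gives gamma.
eta would need beta, zeta, and sigma (R2), but beta is never established.
beta would need tau (R3), but tau is never established.
gamma: reached.
tau would need eta (R4), but eta is never established.
No rule produces iota, and it is not given.
Reached: gamma — 1 of the 5.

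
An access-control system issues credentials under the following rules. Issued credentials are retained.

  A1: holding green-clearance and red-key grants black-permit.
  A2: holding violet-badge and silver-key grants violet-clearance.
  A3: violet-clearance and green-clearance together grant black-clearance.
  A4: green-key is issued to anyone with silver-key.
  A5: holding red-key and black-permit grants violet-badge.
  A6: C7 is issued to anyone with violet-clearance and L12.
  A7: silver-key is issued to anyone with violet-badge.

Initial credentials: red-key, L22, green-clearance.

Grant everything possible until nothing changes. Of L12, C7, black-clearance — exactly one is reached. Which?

Holding green-clearance and red-key grants black-permit (A1).
Holding red-key and black-permit grants violet-badge (A5).
Holding violet-badge grants silver-key (A7).
Holding violet-badge and silver-key grants violet-clearance (A2).
Holding violet-clearance and green-clearance grants black-clearance (A3).
No rule produces L12, and it is not given. C7 would need violet-clearance and L12 (A6), but L12 is never granted.

black-clearance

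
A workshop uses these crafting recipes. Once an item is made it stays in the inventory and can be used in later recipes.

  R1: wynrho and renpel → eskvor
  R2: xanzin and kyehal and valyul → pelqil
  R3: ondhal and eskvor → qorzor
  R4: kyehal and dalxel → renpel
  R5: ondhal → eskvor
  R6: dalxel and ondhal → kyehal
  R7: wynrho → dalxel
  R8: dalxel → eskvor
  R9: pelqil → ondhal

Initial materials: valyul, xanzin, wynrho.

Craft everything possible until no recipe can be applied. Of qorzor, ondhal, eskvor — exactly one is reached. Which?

eskvor

Using R7, wynrho makes dalxel.
dalxel → eskvor (R8).
ondhal would need pelqil (R9), but pelqil is never obtained. qorzor would need ondhal and eskvor (R3), but ondhal is never obtained.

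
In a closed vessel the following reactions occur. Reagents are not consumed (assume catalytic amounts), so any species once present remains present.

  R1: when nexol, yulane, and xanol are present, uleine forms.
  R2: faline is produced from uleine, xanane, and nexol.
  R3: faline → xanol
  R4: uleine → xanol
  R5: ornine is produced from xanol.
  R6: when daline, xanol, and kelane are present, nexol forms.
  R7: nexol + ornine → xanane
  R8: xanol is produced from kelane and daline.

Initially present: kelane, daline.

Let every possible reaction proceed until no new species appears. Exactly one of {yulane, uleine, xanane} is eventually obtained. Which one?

kelane and daline present → xanol forms (R8).
daline, xanol, and kelane present → nexol forms (R6).
xanol present → ornine forms (R5).
nexol and ornine present → xanane forms (R7).
No rule produces yulane, and it is not given. uleine would need nexol, yulane, and xanol (R1), but yulane never forms.

xanane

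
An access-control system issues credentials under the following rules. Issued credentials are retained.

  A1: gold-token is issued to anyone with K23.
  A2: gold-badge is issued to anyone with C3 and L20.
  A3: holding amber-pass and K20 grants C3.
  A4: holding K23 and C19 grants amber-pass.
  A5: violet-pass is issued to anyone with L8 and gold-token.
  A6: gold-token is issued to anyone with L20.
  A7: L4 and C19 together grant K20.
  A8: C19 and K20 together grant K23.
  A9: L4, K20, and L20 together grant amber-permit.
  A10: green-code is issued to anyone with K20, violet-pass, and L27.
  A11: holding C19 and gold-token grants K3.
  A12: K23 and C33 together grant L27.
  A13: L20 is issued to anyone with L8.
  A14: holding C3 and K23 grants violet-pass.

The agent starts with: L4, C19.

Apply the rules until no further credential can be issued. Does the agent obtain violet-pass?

Yes

Holding L4 and C19 grants K20 (A7).
Holding C19 and K20 grants K23 (A8).
Holding K23 and C19 grants amber-pass (A4).
Holding amber-pass and K20 grants C3 (A3).
Holding C3 and K23 grants violet-pass (A14).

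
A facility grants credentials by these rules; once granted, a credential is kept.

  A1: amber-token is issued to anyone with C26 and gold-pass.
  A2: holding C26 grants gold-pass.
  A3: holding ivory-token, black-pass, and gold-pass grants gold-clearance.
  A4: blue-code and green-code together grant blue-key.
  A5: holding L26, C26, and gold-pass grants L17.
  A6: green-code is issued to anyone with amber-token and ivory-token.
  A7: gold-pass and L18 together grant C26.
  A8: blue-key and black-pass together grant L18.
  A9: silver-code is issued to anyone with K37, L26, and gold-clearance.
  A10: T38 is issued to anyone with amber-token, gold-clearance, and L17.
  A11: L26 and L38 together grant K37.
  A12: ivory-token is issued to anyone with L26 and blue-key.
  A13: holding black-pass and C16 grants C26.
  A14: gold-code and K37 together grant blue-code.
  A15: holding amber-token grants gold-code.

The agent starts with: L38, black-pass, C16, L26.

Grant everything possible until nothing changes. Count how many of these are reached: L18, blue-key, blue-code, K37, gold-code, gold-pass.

4

Holding black-pass and C16 grants C26 (A13).
Holding L26 and L38 grants K37 (A11).
Holding C26 grants gold-pass (A2).
Holding C26 and gold-pass grants amber-token (A1).
Holding amber-token grants gold-code (A15).
Holding gold-code and K37 grants blue-code (A14).
L18 would need blue-key and black-pass (A8), but blue-key is never granted.
blue-key would need blue-code and green-code (A4), but green-code is never granted.
blue-code: reached.
K37: reached.
gold-code: reached.
gold-pass: reached.
Reached: blue-code, K37, gold-code, and gold-pass — 4 of the 6.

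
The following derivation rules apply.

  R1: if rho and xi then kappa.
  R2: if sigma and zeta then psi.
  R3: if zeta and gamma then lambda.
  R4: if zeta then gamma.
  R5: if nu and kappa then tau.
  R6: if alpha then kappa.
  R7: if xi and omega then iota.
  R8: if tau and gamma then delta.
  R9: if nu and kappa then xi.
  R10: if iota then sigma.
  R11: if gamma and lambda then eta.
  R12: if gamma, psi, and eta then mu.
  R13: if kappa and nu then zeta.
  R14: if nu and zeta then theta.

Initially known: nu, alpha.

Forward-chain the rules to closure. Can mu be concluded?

No

mu would need gamma, psi, and eta (R12), but psi is never established.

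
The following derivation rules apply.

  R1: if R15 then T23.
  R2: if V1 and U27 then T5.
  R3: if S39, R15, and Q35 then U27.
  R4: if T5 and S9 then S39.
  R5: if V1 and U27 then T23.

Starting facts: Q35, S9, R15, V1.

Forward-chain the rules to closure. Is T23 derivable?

Yes

From R15, R1 gives T23.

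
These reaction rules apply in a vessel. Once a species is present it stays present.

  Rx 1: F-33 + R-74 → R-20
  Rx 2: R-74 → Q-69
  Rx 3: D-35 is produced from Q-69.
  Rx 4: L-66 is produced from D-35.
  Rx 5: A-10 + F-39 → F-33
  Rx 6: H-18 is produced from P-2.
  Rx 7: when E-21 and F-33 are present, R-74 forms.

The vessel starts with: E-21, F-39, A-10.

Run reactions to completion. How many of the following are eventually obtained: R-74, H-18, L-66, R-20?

A-10 and F-39 present → F-33 forms (Rx 5).
E-21 and F-33 present → R-74 forms (Rx 7).
R-74 present → Q-69 forms (Rx 2).
F-33 and R-74 present → R-20 forms (Rx 1).
Q-69 present → D-35 forms (Rx 3).
D-35 present → L-66 forms (Rx 4).
R-74: reached.
H-18 would need P-2 (Rx 6), but P-2 never forms.
L-66: reached.
R-20: reached.
Reached: R-74, L-66, and R-20 — 3 of the 4.

3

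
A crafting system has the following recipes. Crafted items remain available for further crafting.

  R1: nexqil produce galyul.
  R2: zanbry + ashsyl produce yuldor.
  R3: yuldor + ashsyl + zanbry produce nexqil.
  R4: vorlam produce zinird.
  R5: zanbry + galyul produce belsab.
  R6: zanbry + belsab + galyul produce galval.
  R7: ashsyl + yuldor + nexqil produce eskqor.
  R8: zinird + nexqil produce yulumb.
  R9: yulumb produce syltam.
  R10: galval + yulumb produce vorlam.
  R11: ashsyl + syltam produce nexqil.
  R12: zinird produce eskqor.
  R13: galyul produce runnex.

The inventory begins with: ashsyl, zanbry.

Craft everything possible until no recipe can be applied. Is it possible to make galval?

Using R2, zanbry and ashsyl make yuldor.
Using R3, yuldor, ashsyl, and zanbry make nexqil.
Using R1, nexqil makes galyul.
Using R5, zanbry and galyul make belsab.
zanbry + belsab + galyul → galval (R6).

Yes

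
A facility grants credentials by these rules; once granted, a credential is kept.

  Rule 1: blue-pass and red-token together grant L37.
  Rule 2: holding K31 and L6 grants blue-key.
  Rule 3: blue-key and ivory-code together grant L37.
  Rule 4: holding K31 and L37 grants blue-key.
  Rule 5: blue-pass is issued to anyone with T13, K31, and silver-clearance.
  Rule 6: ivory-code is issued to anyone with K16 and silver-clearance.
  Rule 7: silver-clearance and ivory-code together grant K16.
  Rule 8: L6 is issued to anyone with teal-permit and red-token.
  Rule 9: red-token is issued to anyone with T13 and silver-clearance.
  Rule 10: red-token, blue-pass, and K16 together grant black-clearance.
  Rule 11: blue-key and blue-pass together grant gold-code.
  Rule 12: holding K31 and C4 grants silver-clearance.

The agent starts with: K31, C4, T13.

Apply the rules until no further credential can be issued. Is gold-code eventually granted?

Yes

Holding K31 and C4 grants silver-clearance (Rule 12).
Holding T13 and silver-clearance grants red-token (Rule 9).
Holding T13, K31, and silver-clearance grants blue-pass (Rule 5).
Holding blue-pass and red-token grants L37 (Rule 1).
Holding K31 and L37 grants blue-key (Rule 4).
Holding blue-key and blue-pass grants gold-code (Rule 11).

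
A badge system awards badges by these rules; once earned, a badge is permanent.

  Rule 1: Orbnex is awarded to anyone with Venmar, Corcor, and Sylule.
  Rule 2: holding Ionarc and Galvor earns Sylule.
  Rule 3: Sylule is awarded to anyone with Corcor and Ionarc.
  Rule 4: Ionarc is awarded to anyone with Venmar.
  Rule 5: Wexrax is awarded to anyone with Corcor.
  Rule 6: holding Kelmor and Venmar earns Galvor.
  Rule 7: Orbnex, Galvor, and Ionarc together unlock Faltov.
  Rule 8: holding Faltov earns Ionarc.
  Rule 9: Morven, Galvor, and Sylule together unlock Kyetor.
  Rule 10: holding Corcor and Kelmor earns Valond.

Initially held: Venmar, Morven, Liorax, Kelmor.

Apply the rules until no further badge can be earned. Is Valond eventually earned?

Valond would need Corcor and Kelmor (Rule 10), but Corcor is never earned.

No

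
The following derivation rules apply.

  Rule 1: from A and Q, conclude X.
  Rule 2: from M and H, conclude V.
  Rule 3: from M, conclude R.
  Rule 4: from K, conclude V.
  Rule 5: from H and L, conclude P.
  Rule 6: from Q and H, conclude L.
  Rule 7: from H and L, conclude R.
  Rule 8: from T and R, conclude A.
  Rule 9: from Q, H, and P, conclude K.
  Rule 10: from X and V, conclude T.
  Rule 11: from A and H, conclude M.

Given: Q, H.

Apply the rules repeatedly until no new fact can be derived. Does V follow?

Yes

From Q and H, Rule 6 gives L.
H and L hold, so P follows (Rule 5).
Q, H, and P hold, so K follows (Rule 9).
From K, Rule 4 gives V.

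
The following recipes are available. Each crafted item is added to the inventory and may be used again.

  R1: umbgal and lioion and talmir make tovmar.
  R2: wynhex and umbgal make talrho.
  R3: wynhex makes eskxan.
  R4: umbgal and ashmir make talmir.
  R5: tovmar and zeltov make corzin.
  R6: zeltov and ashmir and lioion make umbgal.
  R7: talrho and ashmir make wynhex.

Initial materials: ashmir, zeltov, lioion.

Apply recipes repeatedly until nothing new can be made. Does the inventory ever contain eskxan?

eskxan would need wynhex (R3), but wynhex is never obtained.

No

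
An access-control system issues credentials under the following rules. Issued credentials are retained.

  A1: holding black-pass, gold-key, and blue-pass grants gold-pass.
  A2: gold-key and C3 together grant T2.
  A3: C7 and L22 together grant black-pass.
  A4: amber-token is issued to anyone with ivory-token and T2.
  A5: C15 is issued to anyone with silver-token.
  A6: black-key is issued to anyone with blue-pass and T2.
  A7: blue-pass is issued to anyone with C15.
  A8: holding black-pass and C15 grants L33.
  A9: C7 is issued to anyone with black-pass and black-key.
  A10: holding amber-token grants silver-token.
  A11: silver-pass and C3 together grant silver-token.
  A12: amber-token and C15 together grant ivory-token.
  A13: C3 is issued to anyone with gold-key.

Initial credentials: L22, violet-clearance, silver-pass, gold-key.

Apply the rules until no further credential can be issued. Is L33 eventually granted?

L33 would need black-pass and C15 (A8), but black-pass is never granted.

No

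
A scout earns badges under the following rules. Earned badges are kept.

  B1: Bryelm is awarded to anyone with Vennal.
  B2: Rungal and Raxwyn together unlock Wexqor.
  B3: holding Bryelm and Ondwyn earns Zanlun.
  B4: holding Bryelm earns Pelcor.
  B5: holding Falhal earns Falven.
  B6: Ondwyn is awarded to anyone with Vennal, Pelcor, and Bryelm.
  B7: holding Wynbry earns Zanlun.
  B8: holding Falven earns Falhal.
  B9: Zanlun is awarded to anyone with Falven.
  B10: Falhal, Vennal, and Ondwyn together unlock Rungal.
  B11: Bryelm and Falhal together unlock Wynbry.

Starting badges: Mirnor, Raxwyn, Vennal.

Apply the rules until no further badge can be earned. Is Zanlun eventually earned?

Yes

With Vennal, Bryelm is earned (B1).
With Bryelm, Pelcor is earned (B4).
With Vennal, Pelcor, and Bryelm, Ondwyn is earned (B6).
With Bryelm and Ondwyn, Zanlun is earned (B3).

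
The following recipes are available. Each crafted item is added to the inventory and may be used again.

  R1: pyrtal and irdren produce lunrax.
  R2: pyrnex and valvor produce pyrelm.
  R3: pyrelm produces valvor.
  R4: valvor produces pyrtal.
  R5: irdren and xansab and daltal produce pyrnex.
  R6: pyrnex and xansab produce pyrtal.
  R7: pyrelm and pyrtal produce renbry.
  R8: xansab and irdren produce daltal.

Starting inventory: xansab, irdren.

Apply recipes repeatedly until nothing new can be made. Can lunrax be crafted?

Yes

xansab and irdren → daltal (R8).
Using R5, irdren, xansab, and daltal make pyrnex.
pyrnex and xansab → pyrtal (R6).
pyrtal and irdren → lunrax (R1).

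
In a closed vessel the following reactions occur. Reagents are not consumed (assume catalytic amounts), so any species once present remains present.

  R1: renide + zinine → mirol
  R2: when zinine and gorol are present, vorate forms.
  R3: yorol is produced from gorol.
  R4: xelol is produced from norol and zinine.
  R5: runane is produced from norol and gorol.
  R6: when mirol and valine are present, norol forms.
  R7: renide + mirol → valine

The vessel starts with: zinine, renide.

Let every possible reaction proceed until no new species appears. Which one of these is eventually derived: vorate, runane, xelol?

xelol

renide and zinine present → mirol forms (R1).
renide and mirol present → valine forms (R7).
mirol and valine present → norol forms (R6).
norol and zinine present → xelol forms (R4).
vorate would need zinine and gorol (R2), but gorol never forms. runane would need norol and gorol (R5), but gorol never forms.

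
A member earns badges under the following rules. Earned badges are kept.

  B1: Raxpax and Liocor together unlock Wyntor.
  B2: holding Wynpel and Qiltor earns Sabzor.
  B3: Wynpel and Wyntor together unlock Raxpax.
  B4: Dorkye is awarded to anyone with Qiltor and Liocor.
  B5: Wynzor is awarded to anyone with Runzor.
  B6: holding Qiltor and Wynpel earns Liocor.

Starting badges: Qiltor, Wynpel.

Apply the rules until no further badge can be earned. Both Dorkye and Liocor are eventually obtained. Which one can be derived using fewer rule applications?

Liocor: With Qiltor and Wynpel, Liocor is earned (B6). [1 rule application]
Dorkye: With Qiltor and Wynpel, Liocor is earned (B6). With Qiltor and Liocor, Dorkye is earned (B4). [2 rule applications]
Liocor needs fewer.

Liocor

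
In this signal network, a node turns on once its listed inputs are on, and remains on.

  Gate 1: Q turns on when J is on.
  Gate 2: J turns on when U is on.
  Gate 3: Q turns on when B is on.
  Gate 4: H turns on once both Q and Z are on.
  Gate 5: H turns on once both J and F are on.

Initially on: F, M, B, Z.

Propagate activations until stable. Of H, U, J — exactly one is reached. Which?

B is on, so Q turns on (Gate 3).
Gate 4: Q and Z on → H on.
No rule produces U, and it is not given. J would need U (Gate 2), but U never turns on.

H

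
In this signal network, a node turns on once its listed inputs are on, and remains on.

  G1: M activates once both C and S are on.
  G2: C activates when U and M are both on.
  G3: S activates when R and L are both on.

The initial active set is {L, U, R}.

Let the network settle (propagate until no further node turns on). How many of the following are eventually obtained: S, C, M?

G3: R and L on → S on.
S: reached.
C would need U and M (G2), but M never turns on.
M would need C and S (G1), but C never turns on.
Reached: S — 1 of the 3.

1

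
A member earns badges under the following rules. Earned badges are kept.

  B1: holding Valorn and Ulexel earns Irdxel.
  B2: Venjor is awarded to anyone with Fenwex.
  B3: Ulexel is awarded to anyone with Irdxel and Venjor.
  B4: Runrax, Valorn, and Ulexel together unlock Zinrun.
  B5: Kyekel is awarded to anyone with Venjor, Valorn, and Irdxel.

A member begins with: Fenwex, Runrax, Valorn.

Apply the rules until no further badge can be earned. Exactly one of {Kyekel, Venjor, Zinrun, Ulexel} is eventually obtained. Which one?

Venjor

With Fenwex, Venjor is earned (B2).
Zinrun would need Runrax, Valorn, and Ulexel (B4), but Ulexel is never earned. Ulexel would need Irdxel and Venjor (B3), but Irdxel is never earned. Kyekel would need Venjor, Valorn, and Irdxel (B5), but Irdxel is never earned.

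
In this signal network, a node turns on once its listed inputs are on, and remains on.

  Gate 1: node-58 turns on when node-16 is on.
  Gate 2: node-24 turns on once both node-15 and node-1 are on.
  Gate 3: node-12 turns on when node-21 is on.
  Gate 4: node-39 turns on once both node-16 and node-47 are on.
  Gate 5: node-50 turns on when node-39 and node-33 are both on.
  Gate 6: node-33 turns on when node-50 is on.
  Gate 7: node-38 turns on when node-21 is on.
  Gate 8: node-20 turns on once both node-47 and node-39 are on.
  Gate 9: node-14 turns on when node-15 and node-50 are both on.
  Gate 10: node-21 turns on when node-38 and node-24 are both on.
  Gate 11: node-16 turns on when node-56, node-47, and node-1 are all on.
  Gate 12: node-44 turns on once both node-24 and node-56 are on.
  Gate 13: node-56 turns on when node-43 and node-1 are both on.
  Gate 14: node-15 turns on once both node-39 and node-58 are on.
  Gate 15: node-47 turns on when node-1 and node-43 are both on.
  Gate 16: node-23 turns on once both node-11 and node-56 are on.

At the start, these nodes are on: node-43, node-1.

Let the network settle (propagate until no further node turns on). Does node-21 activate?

No

node-21 would need node-38 and node-24 (Gate 10), but node-38 never turns on.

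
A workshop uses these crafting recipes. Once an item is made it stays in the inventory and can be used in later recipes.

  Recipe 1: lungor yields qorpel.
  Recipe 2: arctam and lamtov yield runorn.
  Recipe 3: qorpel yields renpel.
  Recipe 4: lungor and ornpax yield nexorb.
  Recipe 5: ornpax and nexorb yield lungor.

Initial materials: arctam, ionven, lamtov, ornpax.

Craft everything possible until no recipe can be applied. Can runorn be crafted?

Yes

arctam and lamtov → runorn (Recipe 2).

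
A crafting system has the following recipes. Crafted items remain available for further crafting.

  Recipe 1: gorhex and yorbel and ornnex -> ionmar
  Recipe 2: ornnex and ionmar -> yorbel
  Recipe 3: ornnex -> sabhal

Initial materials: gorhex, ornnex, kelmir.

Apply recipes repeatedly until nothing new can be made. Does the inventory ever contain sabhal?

Yes

ornnex -> sabhal (Recipe 3).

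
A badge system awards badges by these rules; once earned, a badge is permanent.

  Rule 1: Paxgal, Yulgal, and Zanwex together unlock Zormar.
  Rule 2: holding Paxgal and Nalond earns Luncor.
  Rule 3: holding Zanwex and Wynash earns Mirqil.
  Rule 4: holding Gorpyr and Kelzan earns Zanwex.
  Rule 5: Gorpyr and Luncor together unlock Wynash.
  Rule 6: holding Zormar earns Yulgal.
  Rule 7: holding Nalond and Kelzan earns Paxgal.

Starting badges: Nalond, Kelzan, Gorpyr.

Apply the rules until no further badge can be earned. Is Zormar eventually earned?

Zormar would need Paxgal, Yulgal, and Zanwex (Rule 1), but Yulgal is never earned.

No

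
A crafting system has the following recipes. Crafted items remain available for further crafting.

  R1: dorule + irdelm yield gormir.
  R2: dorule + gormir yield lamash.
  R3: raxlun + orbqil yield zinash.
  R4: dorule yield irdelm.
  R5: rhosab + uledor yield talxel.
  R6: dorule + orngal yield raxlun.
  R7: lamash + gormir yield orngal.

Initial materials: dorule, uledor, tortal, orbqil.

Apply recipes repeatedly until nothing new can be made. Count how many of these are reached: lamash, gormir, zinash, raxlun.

dorule → irdelm (R4).
dorule + irdelm → gormir (R1).
dorule + gormir → lamash (R2).
Using R7, lamash and gormir make orngal.
Using R6, dorule and orngal make raxlun.
Using R3, raxlun and orbqil make zinash.
lamash: reached.
gormir: reached.
zinash: reached.
raxlun: reached.
All 4 are reached.

4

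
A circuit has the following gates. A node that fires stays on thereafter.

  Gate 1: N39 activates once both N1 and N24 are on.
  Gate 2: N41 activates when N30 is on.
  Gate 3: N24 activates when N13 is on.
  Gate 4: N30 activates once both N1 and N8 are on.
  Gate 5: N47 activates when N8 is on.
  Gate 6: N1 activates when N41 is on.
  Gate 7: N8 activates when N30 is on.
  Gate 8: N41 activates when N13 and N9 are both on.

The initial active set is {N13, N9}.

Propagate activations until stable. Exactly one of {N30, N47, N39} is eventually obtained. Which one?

N39

N13 and N9 are on, so N41 activates (Gate 8).
Gate 3: N13 on → N24 on.
Gate 6: N41 on → N1 on.
Gate 1: N1 and N24 on → N39 on.
N30 would need N1 and N8 (Gate 4), but N8 never turns on. N47 would need N8 (Gate 5), but N8 never turns on.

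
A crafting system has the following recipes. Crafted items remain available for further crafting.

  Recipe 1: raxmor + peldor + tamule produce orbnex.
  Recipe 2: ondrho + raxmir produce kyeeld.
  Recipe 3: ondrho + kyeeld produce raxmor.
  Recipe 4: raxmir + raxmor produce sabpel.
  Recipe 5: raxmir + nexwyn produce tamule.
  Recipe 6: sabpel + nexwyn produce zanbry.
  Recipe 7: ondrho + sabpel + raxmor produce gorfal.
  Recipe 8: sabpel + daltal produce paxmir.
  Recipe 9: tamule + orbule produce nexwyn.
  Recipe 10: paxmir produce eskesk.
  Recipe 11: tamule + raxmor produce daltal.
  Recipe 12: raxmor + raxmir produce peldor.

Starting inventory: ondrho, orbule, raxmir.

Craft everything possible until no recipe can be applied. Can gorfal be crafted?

Using Recipe 2, ondrho and raxmir make kyeeld.
ondrho + kyeeld → raxmor (Recipe 3).
raxmir + raxmor → sabpel (Recipe 4).
ondrho + sabpel + raxmor → gorfal (Recipe 7).

Yes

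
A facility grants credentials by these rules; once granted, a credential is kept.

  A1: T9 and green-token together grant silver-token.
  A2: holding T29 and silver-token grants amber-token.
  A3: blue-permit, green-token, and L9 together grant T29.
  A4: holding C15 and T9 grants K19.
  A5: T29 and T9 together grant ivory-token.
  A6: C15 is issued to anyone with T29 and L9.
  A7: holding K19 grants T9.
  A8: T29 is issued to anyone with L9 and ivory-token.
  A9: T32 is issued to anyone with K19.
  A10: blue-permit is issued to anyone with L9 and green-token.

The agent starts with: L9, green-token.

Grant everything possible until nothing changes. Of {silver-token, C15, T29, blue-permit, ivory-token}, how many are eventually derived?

3

Holding L9 and green-token grants blue-permit (A10).
Holding blue-permit, green-token, and L9 grants T29 (A3).
Holding T29 and L9 grants C15 (A6).
silver-token would need T9 and green-token (A1), but T9 is never granted.
C15: reached.
T29: reached.
blue-permit: reached.
ivory-token would need T29 and T9 (A5), but T9 is never granted.
Reached: C15, T29, and blue-permit — 3 of the 5.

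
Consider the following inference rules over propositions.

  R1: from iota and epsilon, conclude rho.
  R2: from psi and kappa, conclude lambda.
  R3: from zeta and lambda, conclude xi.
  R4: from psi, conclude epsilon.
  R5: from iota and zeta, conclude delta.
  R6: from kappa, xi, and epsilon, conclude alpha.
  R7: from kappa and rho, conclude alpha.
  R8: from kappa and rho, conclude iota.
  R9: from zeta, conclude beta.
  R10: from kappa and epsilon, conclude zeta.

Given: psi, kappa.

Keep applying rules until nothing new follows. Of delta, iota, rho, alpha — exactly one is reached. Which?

psi and kappa hold, so lambda follows (R2).
psi holds, so epsilon follows (R4).
From kappa and epsilon, R10 gives zeta.
From zeta and lambda, R3 gives xi.
From kappa, xi, and epsilon, R6 gives alpha.
delta would need iota and zeta (R5), but iota is never established. iota would need kappa and rho (R8), but rho is never established. rho would need iota and epsilon (R1), but iota is never established.

alpha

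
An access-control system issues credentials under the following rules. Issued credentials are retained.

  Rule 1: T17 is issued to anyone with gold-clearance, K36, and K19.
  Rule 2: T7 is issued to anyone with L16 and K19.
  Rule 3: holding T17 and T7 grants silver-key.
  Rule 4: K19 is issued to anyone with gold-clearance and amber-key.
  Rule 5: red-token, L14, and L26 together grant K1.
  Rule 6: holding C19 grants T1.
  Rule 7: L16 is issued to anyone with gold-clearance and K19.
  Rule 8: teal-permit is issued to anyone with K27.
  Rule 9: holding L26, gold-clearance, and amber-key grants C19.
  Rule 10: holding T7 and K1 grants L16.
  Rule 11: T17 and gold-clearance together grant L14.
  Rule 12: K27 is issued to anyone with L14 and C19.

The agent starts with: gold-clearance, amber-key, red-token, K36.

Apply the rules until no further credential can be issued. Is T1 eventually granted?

T1 would need C19 (Rule 6), but C19 is never granted.

No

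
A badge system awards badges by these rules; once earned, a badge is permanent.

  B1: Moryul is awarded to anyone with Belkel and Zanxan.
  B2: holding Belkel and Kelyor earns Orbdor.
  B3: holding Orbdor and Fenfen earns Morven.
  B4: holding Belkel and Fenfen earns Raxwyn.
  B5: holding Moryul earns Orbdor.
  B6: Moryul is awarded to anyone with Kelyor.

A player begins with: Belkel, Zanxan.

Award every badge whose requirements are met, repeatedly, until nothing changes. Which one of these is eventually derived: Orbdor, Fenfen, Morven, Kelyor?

Orbdor

With Belkel and Zanxan, Moryul is earned (B1).
With Moryul, Orbdor is earned (B5).
No rule produces Kelyor, and it is not given. No rule produces Fenfen, and it is not given. Morven would need Orbdor and Fenfen (B3), but Fenfen is never earned.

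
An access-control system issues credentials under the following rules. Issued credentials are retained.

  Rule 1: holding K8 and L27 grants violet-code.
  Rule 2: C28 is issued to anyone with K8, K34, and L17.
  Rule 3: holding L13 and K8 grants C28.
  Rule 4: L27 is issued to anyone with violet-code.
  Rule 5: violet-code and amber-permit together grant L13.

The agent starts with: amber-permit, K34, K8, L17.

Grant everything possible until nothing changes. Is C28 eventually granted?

Yes

Holding K8, K34, and L17 grants C28 (Rule 2).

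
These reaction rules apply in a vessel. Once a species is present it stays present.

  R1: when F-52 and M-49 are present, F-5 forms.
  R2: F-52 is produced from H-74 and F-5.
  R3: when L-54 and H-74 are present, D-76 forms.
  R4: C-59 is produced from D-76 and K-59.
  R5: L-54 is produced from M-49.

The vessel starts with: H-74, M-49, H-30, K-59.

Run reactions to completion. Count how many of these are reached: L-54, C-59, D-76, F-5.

M-49 present → L-54 forms (R5).
L-54 and H-74 present → D-76 forms (R3).
D-76 and K-59 present → C-59 forms (R4).
L-54: reached.
C-59: reached.
D-76: reached.
F-5 would need F-52 and M-49 (R1), but F-52 never forms.
Reached: L-54, C-59, and D-76 — 3 of the 4.

3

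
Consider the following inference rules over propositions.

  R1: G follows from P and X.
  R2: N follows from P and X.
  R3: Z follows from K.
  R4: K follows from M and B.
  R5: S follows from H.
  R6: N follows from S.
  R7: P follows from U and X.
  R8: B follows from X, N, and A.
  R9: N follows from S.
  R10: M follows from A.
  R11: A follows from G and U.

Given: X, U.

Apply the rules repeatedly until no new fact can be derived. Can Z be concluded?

From U and X, R7 gives P.
P and X hold, so N follows (R2).
P and X hold, so G follows (R1).
From G and U, R11 gives A.
X, N, and A hold, so B follows (R8).
A holds, so M follows (R10).
M and B hold, so K follows (R4).
From K, R3 gives Z.

Yes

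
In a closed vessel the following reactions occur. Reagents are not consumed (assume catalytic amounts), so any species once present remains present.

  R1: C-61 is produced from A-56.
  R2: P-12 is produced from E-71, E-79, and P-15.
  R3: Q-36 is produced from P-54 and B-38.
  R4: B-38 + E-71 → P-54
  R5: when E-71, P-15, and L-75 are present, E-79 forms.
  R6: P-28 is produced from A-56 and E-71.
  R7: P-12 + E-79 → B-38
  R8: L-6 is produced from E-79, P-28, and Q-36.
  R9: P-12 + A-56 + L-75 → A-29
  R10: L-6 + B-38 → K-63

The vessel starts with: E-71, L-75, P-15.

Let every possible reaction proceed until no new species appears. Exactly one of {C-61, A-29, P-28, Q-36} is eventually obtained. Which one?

E-71, P-15, and L-75 present → E-79 forms (R5).
E-71, E-79, and P-15 present → P-12 forms (R2).
P-12 and E-79 present → B-38 forms (R7).
B-38 and E-71 present → P-54 forms (R4).
P-54 and B-38 present → Q-36 forms (R3).
P-28 would need A-56 and E-71 (R6), but A-56 never forms. C-61 would need A-56 (R1), but A-56 never forms. A-29 would need P-12, A-56, and L-75 (R9), but A-56 never forms.

Q-36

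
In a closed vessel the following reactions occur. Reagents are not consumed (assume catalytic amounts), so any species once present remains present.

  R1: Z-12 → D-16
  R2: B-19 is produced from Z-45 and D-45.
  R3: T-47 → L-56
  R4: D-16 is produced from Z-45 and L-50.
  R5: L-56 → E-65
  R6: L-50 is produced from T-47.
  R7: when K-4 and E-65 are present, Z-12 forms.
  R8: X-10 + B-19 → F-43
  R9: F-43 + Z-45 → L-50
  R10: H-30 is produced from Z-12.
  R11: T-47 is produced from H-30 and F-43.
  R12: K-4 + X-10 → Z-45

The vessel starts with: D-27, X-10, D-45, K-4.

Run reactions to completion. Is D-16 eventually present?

K-4 and X-10 present → Z-45 forms (R12).
Z-45 and D-45 present → B-19 forms (R2).
X-10 and B-19 present → F-43 forms (R8).
F-43 and Z-45 present → L-50 forms (R9).
Z-45 and L-50 present → D-16 forms (R4).

Yes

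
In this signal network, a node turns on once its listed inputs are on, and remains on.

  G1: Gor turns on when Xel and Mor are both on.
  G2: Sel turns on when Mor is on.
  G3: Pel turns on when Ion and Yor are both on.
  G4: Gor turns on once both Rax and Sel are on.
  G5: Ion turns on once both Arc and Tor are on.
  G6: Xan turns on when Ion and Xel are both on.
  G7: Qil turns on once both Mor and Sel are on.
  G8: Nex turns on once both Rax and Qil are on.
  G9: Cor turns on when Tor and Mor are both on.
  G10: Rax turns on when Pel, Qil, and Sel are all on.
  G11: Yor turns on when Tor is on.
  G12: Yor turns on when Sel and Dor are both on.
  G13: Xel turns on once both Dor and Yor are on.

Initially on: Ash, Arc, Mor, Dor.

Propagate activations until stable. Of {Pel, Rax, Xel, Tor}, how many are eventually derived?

G2: Mor on → Sel on.
Sel and Dor are on, so Yor turns on (G12).
G13: Dor and Yor on → Xel on.
Pel would need Ion and Yor (G3), but Ion never turns on.
Rax would need Pel, Qil, and Sel (G10), but Pel never turns on.
Xel: reached.
No rule produces Tor, and it is not given.
Reached: Xel — 1 of the 4.

1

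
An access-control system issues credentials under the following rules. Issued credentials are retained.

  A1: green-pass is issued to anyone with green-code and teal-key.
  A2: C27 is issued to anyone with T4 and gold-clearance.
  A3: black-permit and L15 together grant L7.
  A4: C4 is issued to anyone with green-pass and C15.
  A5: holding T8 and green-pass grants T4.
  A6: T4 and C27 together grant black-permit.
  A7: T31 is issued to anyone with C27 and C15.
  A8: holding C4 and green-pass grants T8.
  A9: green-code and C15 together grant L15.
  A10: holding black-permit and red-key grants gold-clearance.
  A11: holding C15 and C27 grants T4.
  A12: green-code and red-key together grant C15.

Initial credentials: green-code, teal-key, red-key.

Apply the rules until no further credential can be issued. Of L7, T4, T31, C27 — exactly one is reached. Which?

Holding green-code and teal-key grants green-pass (A1).
Holding green-code and red-key grants C15 (A12).
Holding green-pass and C15 grants C4 (A4).
Holding C4 and green-pass grants T8 (A8).
Holding T8 and green-pass grants T4 (A5).
L7 would need black-permit and L15 (A3), but black-permit is never granted. C27 would need T4 and gold-clearance (A2), but gold-clearance is never granted. T31 would need C27 and C15 (A7), but C27 is never granted.

T4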